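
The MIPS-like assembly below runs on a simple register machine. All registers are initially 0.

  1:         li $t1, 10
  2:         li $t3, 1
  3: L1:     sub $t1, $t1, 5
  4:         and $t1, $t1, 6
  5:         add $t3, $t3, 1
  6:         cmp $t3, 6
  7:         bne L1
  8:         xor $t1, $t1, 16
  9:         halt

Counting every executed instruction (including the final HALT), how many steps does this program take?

29

li $t1, 10 → $t1=10
li $t3, 1 → $t3=1
sub $t1, $t1, 5 → $t1=10-5=5
and $t1, $t1, 6 → $t1=5&6=4
add $t3, $t3, 1 → $t3=1+1=2
cmp $t3, 6  (cmp 2,6)
bne L1: taken
sub $t1, $t1, 5 → $t1=4-5=-1
and $t1, $t1, 6 → $t1=(-1)&6=6
add $t3, $t3, 1 → $t3=2+1=3
cmp $t3, 6  (cmp 3,6)
bne L1: taken
sub $t1, $t1, 5 → $t1=6-5=1
and $t1, $t1, 6 → $t1=1&6=0
add $t3, $t3, 1 → $t3=3+1=4
cmp $t3, 6  (cmp 4,6)
bne L1: taken
sub $t1, $t1, 5 → $t1=0-5=-5
and $t1, $t1, 6 → $t1=(-5)&6=2
add $t3, $t3, 1 → $t3=4+1=5
cmp $t3, 6  (cmp 5,6)
bne L1: taken
sub $t1, $t1, 5 → $t1=2-5=-3
and $t1, $t1, 6 → $t1=(-3)&6=4
add $t3, $t3, 1 → $t3=5+1=6
cmp $t3, 6  (cmp 6,6)
bne L1: not taken
xor $t1, $t1, 16 → $t1=4^16=20
halt.
Total executed instructions: 29.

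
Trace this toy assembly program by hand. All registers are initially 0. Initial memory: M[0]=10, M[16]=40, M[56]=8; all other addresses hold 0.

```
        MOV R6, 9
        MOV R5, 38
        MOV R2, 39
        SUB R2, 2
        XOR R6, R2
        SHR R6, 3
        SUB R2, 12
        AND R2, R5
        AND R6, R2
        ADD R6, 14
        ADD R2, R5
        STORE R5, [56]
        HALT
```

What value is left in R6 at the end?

14

MOV R6, 9 → R6=9
MOV R5, 38 → R5=38
MOV R2, 39 → R2=39
SUB R2, 2 → R2=39-2=37
XOR R6, R2 → R6=9^37=44
SHR R6, 3 → R6=44>>3=5
SUB R2, 12 → R2=37-12=25
AND R2, R5 → R2=25&38=0
AND R6, R2 → R6=5&0=0
ADD R6, 14 → R6=0+14=14
ADD R2, R5 → R2=0+38=38
STORE R5, [56] → M[56]=38
halt.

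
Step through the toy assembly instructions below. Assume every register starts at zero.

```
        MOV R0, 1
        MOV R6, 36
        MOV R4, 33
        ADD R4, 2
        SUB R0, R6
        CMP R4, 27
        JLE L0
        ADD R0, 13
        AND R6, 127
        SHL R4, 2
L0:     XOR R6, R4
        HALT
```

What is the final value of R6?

R0=1
R6=36
R4=33
R4=33+2=35
R0=1-36=-35
CMP R4, 27  (cmp 35,27)
JLE L0: not taken
R0=(-35)+13=-22
R6=36&127=36
R4=35<<2=140
R6=36^140=168
halt.

168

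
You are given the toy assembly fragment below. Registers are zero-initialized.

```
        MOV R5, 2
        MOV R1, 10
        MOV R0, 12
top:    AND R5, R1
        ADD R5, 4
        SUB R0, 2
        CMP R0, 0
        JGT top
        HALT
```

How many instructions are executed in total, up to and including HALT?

34

after MOV R5, 2: R5=2
after MOV R1, 10: R1=10
after MOV R0, 12: R0=12
after AND R5, R1: R5=2&10=2
after ADD R5, 4: R5=2+4=6
after SUB R0, 2: R0=12-2=10
CMP R0, 0  (cmp 10,0)
JGT top: taken
after AND R5, R1: R5=6&10=2
after ADD R5, 4: R5=2+4=6
after SUB R0, 2: R0=10-2=8
CMP R0, 0  (cmp 8,0)
JGT top: taken
after AND R5, R1: R5=6&10=2
after ADD R5, 4: R5=2+4=6
after SUB R0, 2: R0=8-2=6
CMP R0, 0  (cmp 6,0)
JGT top: taken
after AND R5, R1: R5=6&10=2
after ADD R5, 4: R5=2+4=6
after SUB R0, 2: R0=6-2=4
CMP R0, 0  (cmp 4,0)
JGT top: taken
after AND R5, R1: R5=6&10=2
after ADD R5, 4: R5=2+4=6
after SUB R0, 2: R0=4-2=2
CMP R0, 0  (cmp 2,0)
JGT top: taken
after AND R5, R1: R5=6&10=2
after ADD R5, 4: R5=2+4=6
after SUB R0, 2: R0=2-2=0
CMP R0, 0  (cmp 0,0)
JGT top: not taken
halt.
Total executed instructions: 34.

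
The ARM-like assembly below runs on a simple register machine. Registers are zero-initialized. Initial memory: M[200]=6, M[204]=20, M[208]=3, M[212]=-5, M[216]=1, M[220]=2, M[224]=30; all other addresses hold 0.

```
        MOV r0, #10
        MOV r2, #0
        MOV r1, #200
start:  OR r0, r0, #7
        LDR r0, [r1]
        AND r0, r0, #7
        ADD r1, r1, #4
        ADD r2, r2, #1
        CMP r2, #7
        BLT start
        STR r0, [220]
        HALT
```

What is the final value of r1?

r0=10
r2=0
r1=200
r0=10|7=15
r0=M[200]=6
r0=6&7=6
r1=200+4=204
r2=0+1=1
CMP r2, #7  (cmp 1,7)
BLT start: taken
r0=6|7=7
r0=M[204]=20
r0=20&7=4
r1=204+4=208
r2=1+1=2
CMP r2, #7  (cmp 2,7)
BLT start: taken
r0=4|7=7
r0=M[208]=3
r0=3&7=3
r1=208+4=212
r2=2+1=3
CMP r2, #7  (cmp 3,7)
BLT start: taken
r0=3|7=7
r0=M[212]=-5
r0=(-5)&7=3
r1=212+4=216
r2=3+1=4
CMP r2, #7  (cmp 4,7)
BLT start: taken
r0=3|7=7
r0=M[216]=1
r0=1&7=1
r1=216+4=220
r2=4+1=5
CMP r2, #7  (cmp 5,7)
BLT start: taken
r0=1|7=7
r0=M[220]=2
r0=2&7=2
r1=220+4=224
r2=5+1=6
CMP r2, #7  (cmp 6,7)
BLT start: taken
r0=2|7=7
r0=M[224]=30
r0=30&7=6
r1=224+4=228
r2=6+1=7
CMP r2, #7  (cmp 7,7)
BLT start: not taken
STR r0, [220] → M[220]=6
halt.

228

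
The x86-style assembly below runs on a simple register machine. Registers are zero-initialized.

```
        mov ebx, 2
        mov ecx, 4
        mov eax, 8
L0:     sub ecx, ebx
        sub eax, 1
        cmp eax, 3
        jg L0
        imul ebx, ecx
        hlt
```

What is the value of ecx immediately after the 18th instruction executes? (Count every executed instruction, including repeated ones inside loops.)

-4

after mov ebx, 2: ebx=2
after mov ecx, 4: ecx=4
after mov eax, 8: eax=8
after sub ecx, ebx: ecx=4-2=2
after sub eax, 1: eax=8-1=7
cmp eax, 3  (cmp 7,3)
jg L0: taken
after sub ecx, ebx: ecx=2-2=0
after sub eax, 1: eax=7-1=6
cmp eax, 3  (cmp 6,3)
jg L0: taken
after sub ecx, ebx: ecx=0-2=-2
after sub eax, 1: eax=6-1=5
cmp eax, 3  (cmp 5,3)
jg L0: taken
after sub ecx, ebx: ecx=(-2)-2=-4
after sub eax, 1: eax=5-1=4
cmp eax, 3  (cmp 4,3)
After step 18: ecx = -4.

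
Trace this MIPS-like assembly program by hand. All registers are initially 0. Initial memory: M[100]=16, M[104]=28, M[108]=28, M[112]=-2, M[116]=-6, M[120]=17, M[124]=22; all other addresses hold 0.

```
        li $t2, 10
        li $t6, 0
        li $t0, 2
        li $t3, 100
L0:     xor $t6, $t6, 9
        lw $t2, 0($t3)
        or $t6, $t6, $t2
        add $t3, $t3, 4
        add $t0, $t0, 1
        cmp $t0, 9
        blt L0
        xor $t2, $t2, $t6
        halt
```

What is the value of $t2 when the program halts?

-24

$t2=10
$t6=0
$t0=2
$t3=100
$t6=0^9=9
$t2=M[100]=16
$t6=9|16=25
$t3=100+4=104
$t0=2+1=3
cmp $t0, 9  (cmp 3,9)
blt L0: taken
$t6=25^9=16
$t2=M[104]=28
$t6=16|28=28
$t3=104+4=108
$t0=3+1=4
cmp $t0, 9  (cmp 4,9)
blt L0: taken
$t6=28^9=21
$t2=M[108]=28
$t6=21|28=29
$t3=108+4=112
$t0=4+1=5
cmp $t0, 9  (cmp 5,9)
blt L0: taken
$t6=29^9=20
$t2=M[112]=-2
$t6=20|(-2)=-2
$t3=112+4=116
$t0=5+1=6
cmp $t0, 9  (cmp 6,9)
blt L0: taken
$t6=(-2)^9=-9
$t2=M[116]=-6
$t6=(-9)|(-6)=-1
$t3=116+4=120
$t0=6+1=7
cmp $t0, 9  (cmp 7,9)
blt L0: taken
$t6=(-1)^9=-10
$t2=M[120]=17
$t6=(-10)|17=-9
$t3=120+4=124
$t0=7+1=8
cmp $t0, 9  (cmp 8,9)
blt L0: taken
$t6=(-9)^9=-2
$t2=M[124]=22
$t6=(-2)|22=-2
$t3=124+4=128
$t0=8+1=9
cmp $t0, 9  (cmp 9,9)
blt L0: not taken
$t2=22^(-2)=-24
halt.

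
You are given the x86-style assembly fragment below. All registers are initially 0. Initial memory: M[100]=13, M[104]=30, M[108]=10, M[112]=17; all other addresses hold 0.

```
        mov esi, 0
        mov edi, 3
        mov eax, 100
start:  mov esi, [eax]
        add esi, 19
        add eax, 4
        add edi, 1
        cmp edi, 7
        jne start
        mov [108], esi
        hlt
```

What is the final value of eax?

116

after mov esi, 0: esi=0
after mov edi, 3: edi=3
after mov eax, 100: eax=100
after mov esi, [eax]: esi=M[100]=13
after add esi, 19: esi=13+19=32
after add eax, 4: eax=100+4=104
after add edi, 1: edi=3+1=4
cmp edi, 7  (cmp 4,7)
jne start: taken
after mov esi, [eax]: esi=M[104]=30
after add esi, 19: esi=30+19=49
after add eax, 4: eax=104+4=108
after add edi, 1: edi=4+1=5
cmp edi, 7  (cmp 5,7)
jne start: taken
after mov esi, [eax]: esi=M[108]=10
after add esi, 19: esi=10+19=29
after add eax, 4: eax=108+4=112
after add edi, 1: edi=5+1=6
cmp edi, 7  (cmp 6,7)
jne start: taken
after mov esi, [eax]: esi=M[112]=17
after add esi, 19: esi=17+19=36
after add eax, 4: eax=112+4=116
after add edi, 1: edi=6+1=7
cmp edi, 7  (cmp 7,7)
jne start: not taken
mov [108], esi → M[108]=36
halt.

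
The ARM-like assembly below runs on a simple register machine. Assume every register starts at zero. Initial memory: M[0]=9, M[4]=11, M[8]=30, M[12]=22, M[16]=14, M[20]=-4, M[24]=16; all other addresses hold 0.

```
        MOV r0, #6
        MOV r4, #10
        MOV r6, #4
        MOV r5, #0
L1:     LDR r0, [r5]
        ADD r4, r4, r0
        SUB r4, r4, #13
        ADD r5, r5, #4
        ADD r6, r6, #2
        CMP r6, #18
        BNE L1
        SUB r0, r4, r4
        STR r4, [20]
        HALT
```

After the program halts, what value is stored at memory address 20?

after MOV r0, #6: r0=6
after MOV r4, #10: r4=10
after MOV r6, #4: r6=4
after MOV r5, #0: r5=0
after LDR r0, [r5]: r0=M[0]=9
after ADD r4, r4, r0: r4=10+9=19
after SUB r4, r4, #13: r4=19-13=6
after ADD r5, r5, #4: r5=0+4=4
after ADD r6, r6, #2: r6=4+2=6
CMP r6, #18  (cmp 6,18)
BNE L1: taken
after LDR r0, [r5]: r0=M[4]=11
after ADD r4, r4, r0: r4=6+11=17
after SUB r4, r4, #13: r4=17-13=4
after ADD r5, r5, #4: r5=4+4=8
after ADD r6, r6, #2: r6=6+2=8
CMP r6, #18  (cmp 8,18)
BNE L1: taken
after LDR r0, [r5]: r0=M[8]=30
after ADD r4, r4, r0: r4=4+30=34
after SUB r4, r4, #13: r4=34-13=21
after ADD r5, r5, #4: r5=8+4=12
after ADD r6, r6, #2: r6=8+2=10
CMP r6, #18  (cmp 10,18)
BNE L1: taken
after LDR r0, [r5]: r0=M[12]=22
after ADD r4, r4, r0: r4=21+22=43
after SUB r4, r4, #13: r4=43-13=30
after ADD r5, r5, #4: r5=12+4=16
after ADD r6, r6, #2: r6=10+2=12
CMP r6, #18  (cmp 12,18)
BNE L1: taken
after LDR r0, [r5]: r0=M[16]=14
after ADD r4, r4, r0: r4=30+14=44
after SUB r4, r4, #13: r4=44-13=31
after ADD r5, r5, #4: r5=16+4=20
after ADD r6, r6, #2: r6=12+2=14
CMP r6, #18  (cmp 14,18)
BNE L1: taken
after LDR r0, [r5]: r0=M[20]=-4
after ADD r4, r4, r0: r4=31+(-4)=27
after SUB r4, r4, #13: r4=27-13=14
after ADD r5, r5, #4: r5=20+4=24
after ADD r6, r6, #2: r6=14+2=16
CMP r6, #18  (cmp 16,18)
BNE L1: taken
after LDR r0, [r5]: r0=M[24]=16
after ADD r4, r4, r0: r4=14+16=30
after SUB r4, r4, #13: r4=30-13=17
after ADD r5, r5, #4: r5=24+4=28
after ADD r6, r6, #2: r6=16+2=18
CMP r6, #18  (cmp 18,18)
BNE L1: not taken
after SUB r0, r4, r4: r0=17-17=0
STR r4, [20] → M[20]=17
halt.

17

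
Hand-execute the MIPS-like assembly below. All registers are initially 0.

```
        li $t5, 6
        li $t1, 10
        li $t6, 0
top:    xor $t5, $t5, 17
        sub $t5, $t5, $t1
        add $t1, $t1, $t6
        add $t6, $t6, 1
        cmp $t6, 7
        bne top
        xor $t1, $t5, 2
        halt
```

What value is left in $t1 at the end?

li $t5, 6 → $t5=6
li $t1, 10 → $t1=10
li $t6, 0 → $t6=0
xor $t5, $t5, 17 → $t5=6^17=23
sub $t5, $t5, $t1 → $t5=23-10=13
add $t1, $t1, $t6 → $t1=10+0=10
add $t6, $t6, 1 → $t6=0+1=1
cmp $t6, 7  (cmp 1,7)
bne top: taken
xor $t5, $t5, 17 → $t5=13^17=28
sub $t5, $t5, $t1 → $t5=28-10=18
add $t1, $t1, $t6 → $t1=10+1=11
add $t6, $t6, 1 → $t6=1+1=2
cmp $t6, 7  (cmp 2,7)
bne top: taken
xor $t5, $t5, 17 → $t5=18^17=3
sub $t5, $t5, $t1 → $t5=3-11=-8
add $t1, $t1, $t6 → $t1=11+2=13
add $t6, $t6, 1 → $t6=2+1=3
cmp $t6, 7  (cmp 3,7)
bne top: taken
xor $t5, $t5, 17 → $t5=(-8)^17=-23
sub $t5, $t5, $t1 → $t5=(-23)-13=-36
add $t1, $t1, $t6 → $t1=13+3=16
add $t6, $t6, 1 → $t6=3+1=4
cmp $t6, 7  (cmp 4,7)
bne top: taken
xor $t5, $t5, 17 → $t5=(-36)^17=-51
sub $t5, $t5, $t1 → $t5=(-51)-16=-67
add $t1, $t1, $t6 → $t1=16+4=20
add $t6, $t6, 1 → $t6=4+1=5
cmp $t6, 7  (cmp 5,7)
bne top: taken
xor $t5, $t5, 17 → $t5=(-67)^17=-84
sub $t5, $t5, $t1 → $t5=(-84)-20=-104
add $t1, $t1, $t6 → $t1=20+5=25
add $t6, $t6, 1 → $t6=5+1=6
cmp $t6, 7  (cmp 6,7)
bne top: taken
xor $t5, $t5, 17 → $t5=(-104)^17=-119
sub $t5, $t5, $t1 → $t5=(-119)-25=-144
add $t1, $t1, $t6 → $t1=25+6=31
add $t6, $t6, 1 → $t6=6+1=7
cmp $t6, 7  (cmp 7,7)
bne top: not taken
xor $t1, $t5, 2 → $t1=(-144)^2=-142
halt.

-142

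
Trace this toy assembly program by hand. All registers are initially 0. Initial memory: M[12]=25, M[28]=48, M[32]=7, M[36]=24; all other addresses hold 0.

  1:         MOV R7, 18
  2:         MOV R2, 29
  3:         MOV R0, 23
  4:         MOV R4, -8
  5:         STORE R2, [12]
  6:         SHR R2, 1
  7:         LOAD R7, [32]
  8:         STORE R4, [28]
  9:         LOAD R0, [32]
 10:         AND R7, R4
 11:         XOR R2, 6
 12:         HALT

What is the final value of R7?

0

R7=18
R2=29
R0=23
R4=-8
STORE R2, [12] → M[12]=29
R2=29>>1=14
R7=M[32]=7
STORE R4, [28] → M[28]=-8
R0=M[32]=7
R7=7&(-8)=0
R2=14^6=8
halt.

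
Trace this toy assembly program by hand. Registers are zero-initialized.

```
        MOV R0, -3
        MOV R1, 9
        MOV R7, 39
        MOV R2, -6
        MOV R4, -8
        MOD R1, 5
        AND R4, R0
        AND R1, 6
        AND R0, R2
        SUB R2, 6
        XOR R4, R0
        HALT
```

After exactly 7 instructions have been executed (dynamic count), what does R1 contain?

4

R0=-3
R1=9
R7=39
R2=-6
R4=-8
R1=9%5=4
R4=(-8)&(-3)=-8
After step 7: R1 = 4.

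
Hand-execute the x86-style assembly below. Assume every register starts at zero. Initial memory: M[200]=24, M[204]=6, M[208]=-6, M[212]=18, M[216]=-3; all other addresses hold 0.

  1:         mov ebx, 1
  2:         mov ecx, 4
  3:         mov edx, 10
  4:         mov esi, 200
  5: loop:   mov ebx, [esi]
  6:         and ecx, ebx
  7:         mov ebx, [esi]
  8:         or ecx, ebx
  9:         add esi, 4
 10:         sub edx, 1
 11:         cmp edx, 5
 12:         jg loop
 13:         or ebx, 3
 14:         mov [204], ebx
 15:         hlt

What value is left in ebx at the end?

after mov ebx, 1: ebx=1
after mov ecx, 4: ecx=4
after mov edx, 10: edx=10
after mov esi, 200: esi=200
after mov ebx, [esi]: ebx=M[200]=24
after and ecx, ebx: ecx=4&24=0
after mov ebx, [esi]: ebx=M[200]=24
after or ecx, ebx: ecx=0|24=24
after add esi, 4: esi=200+4=204
after sub edx, 1: edx=10-1=9
cmp edx, 5  (cmp 9,5)
jg loop: taken
after mov ebx, [esi]: ebx=M[204]=6
after and ecx, ebx: ecx=24&6=0
after mov ebx, [esi]: ebx=M[204]=6
after or ecx, ebx: ecx=0|6=6
after add esi, 4: esi=204+4=208
after sub edx, 1: edx=9-1=8
cmp edx, 5  (cmp 8,5)
jg loop: taken
after mov ebx, [esi]: ebx=M[208]=-6
after and ecx, ebx: ecx=6&(-6)=2
after mov ebx, [esi]: ebx=M[208]=-6
after or ecx, ebx: ecx=2|(-6)=-6
after add esi, 4: esi=208+4=212
after sub edx, 1: edx=8-1=7
cmp edx, 5  (cmp 7,5)
jg loop: taken
after mov ebx, [esi]: ebx=M[212]=18
after and ecx, ebx: ecx=(-6)&18=18
after mov ebx, [esi]: ebx=M[212]=18
after or ecx, ebx: ecx=18|18=18
after add esi, 4: esi=212+4=216
after sub edx, 1: edx=7-1=6
cmp edx, 5  (cmp 6,5)
jg loop: taken
after mov ebx, [esi]: ebx=M[216]=-3
after and ecx, ebx: ecx=18&(-3)=16
after mov ebx, [esi]: ebx=M[216]=-3
after or ecx, ebx: ecx=16|(-3)=-3
after add esi, 4: esi=216+4=220
after sub edx, 1: edx=6-1=5
cmp edx, 5  (cmp 5,5)
jg loop: not taken
after or ebx, 3: ebx=(-3)|3=-1
mov [204], ebx → M[204]=-1
halt.

-1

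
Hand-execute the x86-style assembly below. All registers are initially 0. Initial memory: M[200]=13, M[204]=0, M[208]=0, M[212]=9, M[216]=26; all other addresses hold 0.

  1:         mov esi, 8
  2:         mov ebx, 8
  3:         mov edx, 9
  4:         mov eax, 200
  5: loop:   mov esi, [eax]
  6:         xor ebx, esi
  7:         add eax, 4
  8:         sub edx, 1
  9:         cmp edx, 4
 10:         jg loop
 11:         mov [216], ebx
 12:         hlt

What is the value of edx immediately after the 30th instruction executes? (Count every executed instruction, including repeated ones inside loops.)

5

esi=8
ebx=8
edx=9
eax=200
esi=M[200]=13
ebx=8^13=5
eax=200+4=204
edx=9-1=8
cmp edx, 4  (cmp 8,4)
jg loop: taken
esi=M[204]=0
ebx=5^0=5
eax=204+4=208
edx=8-1=7
cmp edx, 4  (cmp 7,4)
jg loop: taken
esi=M[208]=0
ebx=5^0=5
eax=208+4=212
edx=7-1=6
cmp edx, 4  (cmp 6,4)
jg loop: taken
esi=M[212]=9
ebx=5^9=12
eax=212+4=216
edx=6-1=5
cmp edx, 4  (cmp 5,4)
jg loop: taken
esi=M[216]=26
ebx=12^26=22
After step 30: edx = 5.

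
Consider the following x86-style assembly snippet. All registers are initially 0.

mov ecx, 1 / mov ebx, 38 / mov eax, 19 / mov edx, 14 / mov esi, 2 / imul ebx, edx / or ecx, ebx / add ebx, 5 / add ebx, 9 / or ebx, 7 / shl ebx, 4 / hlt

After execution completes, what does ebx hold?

mov ecx, 1 → ecx=1
mov ebx, 38 → ebx=38
mov eax, 19 → eax=19
mov edx, 14 → edx=14
mov esi, 2 → esi=2
imul ebx, edx → ebx=38*14=532
or ecx, ebx → ecx=1|532=533
add ebx, 5 → ebx=532+5=537
add ebx, 9 → ebx=537+9=546
or ebx, 7 → ebx=546|7=551
shl ebx, 4 → ebx=551<<4=8816
halt.

8816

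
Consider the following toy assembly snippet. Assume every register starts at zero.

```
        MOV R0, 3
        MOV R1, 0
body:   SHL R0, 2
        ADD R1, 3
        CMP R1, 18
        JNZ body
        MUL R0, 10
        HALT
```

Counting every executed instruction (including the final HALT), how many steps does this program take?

28

after MOV R0, 3: R0=3
after MOV R1, 0: R1=0
after SHL R0, 2: R0=3<<2=12
after ADD R1, 3: R1=0+3=3
CMP R1, 18  (cmp 3,18)
JNZ body: taken
after SHL R0, 2: R0=12<<2=48
after ADD R1, 3: R1=3+3=6
CMP R1, 18  (cmp 6,18)
JNZ body: taken
after SHL R0, 2: R0=48<<2=192
after ADD R1, 3: R1=6+3=9
CMP R1, 18  (cmp 9,18)
JNZ body: taken
after SHL R0, 2: R0=192<<2=768
after ADD R1, 3: R1=9+3=12
CMP R1, 18  (cmp 12,18)
JNZ body: taken
after SHL R0, 2: R0=768<<2=3072
after ADD R1, 3: R1=12+3=15
CMP R1, 18  (cmp 15,18)
JNZ body: taken
after SHL R0, 2: R0=3072<<2=12288
after ADD R1, 3: R1=15+3=18
CMP R1, 18  (cmp 18,18)
JNZ body: not taken
after MUL R0, 10: R0=12288*10=122880
halt.
Total executed instructions: 28.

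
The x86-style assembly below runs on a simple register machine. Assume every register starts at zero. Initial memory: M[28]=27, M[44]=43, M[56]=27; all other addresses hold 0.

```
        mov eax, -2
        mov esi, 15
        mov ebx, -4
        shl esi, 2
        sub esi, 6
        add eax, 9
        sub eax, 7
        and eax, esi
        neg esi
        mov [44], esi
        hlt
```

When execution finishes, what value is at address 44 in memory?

mov eax, -2 → eax=-2
mov esi, 15 → esi=15
mov ebx, -4 → ebx=-4
shl esi, 2 → esi=15<<2=60
sub esi, 6 → esi=60-6=54
add eax, 9 → eax=(-2)+9=7
sub eax, 7 → eax=7-7=0
and eax, esi → eax=0&54=0
neg esi → esi=-(54)=-54
mov [44], esi → M[44]=-54
halt.

-54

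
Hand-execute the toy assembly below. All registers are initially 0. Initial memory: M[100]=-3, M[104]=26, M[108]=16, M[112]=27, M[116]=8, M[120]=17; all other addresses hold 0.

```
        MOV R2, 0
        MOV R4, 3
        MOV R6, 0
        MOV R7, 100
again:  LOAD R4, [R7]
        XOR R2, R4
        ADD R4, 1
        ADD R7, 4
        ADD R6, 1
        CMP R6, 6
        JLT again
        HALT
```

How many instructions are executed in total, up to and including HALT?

47

R2=0
R4=3
R6=0
R7=100
R4=M[100]=-3
R2=0^(-3)=-3
R4=(-3)+1=-2
R7=100+4=104
R6=0+1=1
CMP R6, 6  (cmp 1,6)
JLT again: taken
R4=M[104]=26
R2=(-3)^26=-25
R4=26+1=27
R7=104+4=108
R6=1+1=2
CMP R6, 6  (cmp 2,6)
JLT again: taken
R4=M[108]=16
R2=(-25)^16=-9
R4=16+1=17
R7=108+4=112
R6=2+1=3
CMP R6, 6  (cmp 3,6)
JLT again: taken
R4=M[112]=27
R2=(-9)^27=-20
R4=27+1=28
R7=112+4=116
R6=3+1=4
CMP R6, 6  (cmp 4,6)
JLT again: taken
R4=M[116]=8
R2=(-20)^8=-28
R4=8+1=9
R7=116+4=120
R6=4+1=5
CMP R6, 6  (cmp 5,6)
JLT again: taken
R4=M[120]=17
R2=(-28)^17=-11
R4=17+1=18
R7=120+4=124
R6=5+1=6
CMP R6, 6  (cmp 6,6)
JLT again: not taken
halt.
Total executed instructions: 47.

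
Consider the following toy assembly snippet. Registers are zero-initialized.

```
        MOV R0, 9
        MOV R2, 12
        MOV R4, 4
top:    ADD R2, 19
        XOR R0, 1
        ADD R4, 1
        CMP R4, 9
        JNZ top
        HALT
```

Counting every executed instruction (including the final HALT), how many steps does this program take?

MOV R0, 9 → R0=9
MOV R2, 12 → R2=12
MOV R4, 4 → R4=4
ADD R2, 19 → R2=12+19=31
XOR R0, 1 → R0=9^1=8
ADD R4, 1 → R4=4+1=5
CMP R4, 9  (cmp 5,9)
JNZ top: taken
ADD R2, 19 → R2=31+19=50
XOR R0, 1 → R0=8^1=9
ADD R4, 1 → R4=5+1=6
CMP R4, 9  (cmp 6,9)
JNZ top: taken
ADD R2, 19 → R2=50+19=69
XOR R0, 1 → R0=9^1=8
ADD R4, 1 → R4=6+1=7
CMP R4, 9  (cmp 7,9)
JNZ top: taken
ADD R2, 19 → R2=69+19=88
XOR R0, 1 → R0=8^1=9
ADD R4, 1 → R4=7+1=8
CMP R4, 9  (cmp 8,9)
JNZ top: taken
ADD R2, 19 → R2=88+19=107
XOR R0, 1 → R0=9^1=8
ADD R4, 1 → R4=8+1=9
CMP R4, 9  (cmp 9,9)
JNZ top: not taken
halt.
Total executed instructions: 29.

29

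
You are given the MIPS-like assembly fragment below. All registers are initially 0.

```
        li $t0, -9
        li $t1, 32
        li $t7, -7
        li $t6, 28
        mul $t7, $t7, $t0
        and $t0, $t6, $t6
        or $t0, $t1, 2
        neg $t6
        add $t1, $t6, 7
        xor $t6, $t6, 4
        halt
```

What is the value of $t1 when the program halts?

$t0=-9
$t1=32
$t7=-7
$t6=28
$t7=(-7)*(-9)=63
$t0=28&28=28
$t0=32|2=34
$t6=-(28)=-28
$t1=(-28)+7=-21
$t6=(-28)^4=-32
halt.

-21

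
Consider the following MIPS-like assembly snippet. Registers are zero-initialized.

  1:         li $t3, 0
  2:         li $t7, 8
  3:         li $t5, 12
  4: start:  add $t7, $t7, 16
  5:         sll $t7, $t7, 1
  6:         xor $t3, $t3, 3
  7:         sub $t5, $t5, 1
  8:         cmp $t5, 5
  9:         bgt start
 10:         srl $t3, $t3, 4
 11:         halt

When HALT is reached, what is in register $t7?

li $t3, 0 → $t3=0
li $t7, 8 → $t7=8
li $t5, 12 → $t5=12
add $t7, $t7, 16 → $t7=8+16=24
sll $t7, $t7, 1 → $t7=24<<1=48
xor $t3, $t3, 3 → $t3=0^3=3
sub $t5, $t5, 1 → $t5=12-1=11
cmp $t5, 5  (cmp 11,5)
bgt start: taken
add $t7, $t7, 16 → $t7=48+16=64
sll $t7, $t7, 1 → $t7=64<<1=128
xor $t3, $t3, 3 → $t3=3^3=0
sub $t5, $t5, 1 → $t5=11-1=10
cmp $t5, 5  (cmp 10,5)
bgt start: taken
add $t7, $t7, 16 → $t7=128+16=144
sll $t7, $t7, 1 → $t7=144<<1=288
xor $t3, $t3, 3 → $t3=0^3=3
sub $t5, $t5, 1 → $t5=10-1=9
cmp $t5, 5  (cmp 9,5)
bgt start: taken
add $t7, $t7, 16 → $t7=288+16=304
sll $t7, $t7, 1 → $t7=304<<1=608
xor $t3, $t3, 3 → $t3=3^3=0
sub $t5, $t5, 1 → $t5=9-1=8
cmp $t5, 5  (cmp 8,5)
bgt start: taken
add $t7, $t7, 16 → $t7=608+16=624
sll $t7, $t7, 1 → $t7=624<<1=1248
xor $t3, $t3, 3 → $t3=0^3=3
sub $t5, $t5, 1 → $t5=8-1=7
cmp $t5, 5  (cmp 7,5)
bgt start: taken
add $t7, $t7, 16 → $t7=1248+16=1264
sll $t7, $t7, 1 → $t7=1264<<1=2528
xor $t3, $t3, 3 → $t3=3^3=0
sub $t5, $t5, 1 → $t5=7-1=6
cmp $t5, 5  (cmp 6,5)
bgt start: taken
add $t7, $t7, 16 → $t7=2528+16=2544
sll $t7, $t7, 1 → $t7=2544<<1=5088
xor $t3, $t3, 3 → $t3=0^3=3
sub $t5, $t5, 1 → $t5=6-1=5
cmp $t5, 5  (cmp 5,5)
bgt start: not taken
srl $t3, $t3, 4 → $t3=3>>4=0
halt.

5088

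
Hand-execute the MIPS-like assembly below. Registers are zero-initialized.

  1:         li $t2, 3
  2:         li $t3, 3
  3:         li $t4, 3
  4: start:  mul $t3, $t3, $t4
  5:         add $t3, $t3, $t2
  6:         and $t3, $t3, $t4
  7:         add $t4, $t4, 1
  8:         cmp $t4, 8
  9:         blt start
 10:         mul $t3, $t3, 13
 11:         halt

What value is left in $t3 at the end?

$t2=3
$t3=3
$t4=3
$t3=3*3=9
$t3=9+3=12
$t3=12&3=0
$t4=3+1=4
cmp $t4, 8  (cmp 4,8)
blt start: taken
$t3=0*4=0
$t3=0+3=3
$t3=3&4=0
$t4=4+1=5
cmp $t4, 8  (cmp 5,8)
blt start: taken
$t3=0*5=0
$t3=0+3=3
$t3=3&5=1
$t4=5+1=6
cmp $t4, 8  (cmp 6,8)
blt start: taken
$t3=1*6=6
$t3=6+3=9
$t3=9&6=0
$t4=6+1=7
cmp $t4, 8  (cmp 7,8)
blt start: taken
$t3=0*7=0
$t3=0+3=3
$t3=3&7=3
$t4=7+1=8
cmp $t4, 8  (cmp 8,8)
blt start: not taken
$t3=3*13=39
halt.

39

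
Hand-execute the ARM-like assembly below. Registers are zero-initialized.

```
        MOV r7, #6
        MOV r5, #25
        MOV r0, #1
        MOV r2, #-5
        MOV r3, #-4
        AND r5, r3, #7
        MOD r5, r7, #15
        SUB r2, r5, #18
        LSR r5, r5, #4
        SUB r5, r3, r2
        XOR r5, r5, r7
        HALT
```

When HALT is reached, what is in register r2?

MOV r7, #6 → r7=6
MOV r5, #25 → r5=25
MOV r0, #1 → r0=1
MOV r2, #-5 → r2=-5
MOV r3, #-4 → r3=-4
AND r5, r3, #7 → r5=(-4)&7=4
MOD r5, r7, #15 → r5=6%15=6
SUB r2, r5, #18 → r2=6-18=-12
LSR r5, r5, #4 → r5=6>>4=0
SUB r5, r3, r2 → r5=(-4)-(-12)=8
XOR r5, r5, r7 → r5=8^6=14
halt.

-12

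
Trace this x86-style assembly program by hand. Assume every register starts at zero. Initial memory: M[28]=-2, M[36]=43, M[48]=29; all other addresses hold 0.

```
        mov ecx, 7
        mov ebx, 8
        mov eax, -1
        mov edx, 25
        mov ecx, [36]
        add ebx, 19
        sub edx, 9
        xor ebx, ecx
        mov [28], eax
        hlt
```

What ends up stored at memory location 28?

-1

ecx=7
ebx=8
eax=-1
edx=25
ecx=M[36]=43
ebx=8+19=27
edx=25-9=16
ebx=27^43=48
mov [28], eax → M[28]=-1
halt.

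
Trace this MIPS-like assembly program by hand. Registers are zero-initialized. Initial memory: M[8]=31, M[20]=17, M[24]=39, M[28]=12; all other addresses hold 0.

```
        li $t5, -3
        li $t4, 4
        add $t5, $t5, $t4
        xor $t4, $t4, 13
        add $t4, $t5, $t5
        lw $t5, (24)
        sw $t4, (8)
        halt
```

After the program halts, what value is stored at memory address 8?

li $t5, -3 → $t5=-3
li $t4, 4 → $t4=4
add $t5, $t5, $t4 → $t5=(-3)+4=1
xor $t4, $t4, 13 → $t4=4^13=9
add $t4, $t5, $t5 → $t4=1+1=2
lw $t5, (24) → $t5=M[24]=39
sw $t4, (8) → M[8]=2
halt.

2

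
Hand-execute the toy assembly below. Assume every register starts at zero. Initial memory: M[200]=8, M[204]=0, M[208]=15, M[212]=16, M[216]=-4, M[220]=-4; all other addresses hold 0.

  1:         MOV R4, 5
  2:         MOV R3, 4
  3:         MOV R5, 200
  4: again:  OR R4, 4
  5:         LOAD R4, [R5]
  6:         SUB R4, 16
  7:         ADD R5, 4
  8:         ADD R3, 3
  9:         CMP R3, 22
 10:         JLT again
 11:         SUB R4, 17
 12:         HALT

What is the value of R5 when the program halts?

after MOV R4, 5: R4=5
after MOV R3, 4: R3=4
after MOV R5, 200: R5=200
after OR R4, 4: R4=5|4=5
after LOAD R4, [R5]: R4=M[200]=8
after SUB R4, 16: R4=8-16=-8
after ADD R5, 4: R5=200+4=204
after ADD R3, 3: R3=4+3=7
CMP R3, 22  (cmp 7,22)
JLT again: taken
after OR R4, 4: R4=(-8)|4=-4
after LOAD R4, [R5]: R4=M[204]=0
after SUB R4, 16: R4=0-16=-16
after ADD R5, 4: R5=204+4=208
after ADD R3, 3: R3=7+3=10
CMP R3, 22  (cmp 10,22)
JLT again: taken
after OR R4, 4: R4=(-16)|4=-12
after LOAD R4, [R5]: R4=M[208]=15
after SUB R4, 16: R4=15-16=-1
after ADD R5, 4: R5=208+4=212
after ADD R3, 3: R3=10+3=13
CMP R3, 22  (cmp 13,22)
JLT again: taken
after OR R4, 4: R4=(-1)|4=-1
after LOAD R4, [R5]: R4=M[212]=16
after SUB R4, 16: R4=16-16=0
after ADD R5, 4: R5=212+4=216
after ADD R3, 3: R3=13+3=16
CMP R3, 22  (cmp 16,22)
JLT again: taken
after OR R4, 4: R4=0|4=4
after LOAD R4, [R5]: R4=M[216]=-4
after SUB R4, 16: R4=(-4)-16=-20
after ADD R5, 4: R5=216+4=220
after ADD R3, 3: R3=16+3=19
CMP R3, 22  (cmp 19,22)
JLT again: taken
after OR R4, 4: R4=(-20)|4=-20
after LOAD R4, [R5]: R4=M[220]=-4
after SUB R4, 16: R4=(-4)-16=-20
after ADD R5, 4: R5=220+4=224
after ADD R3, 3: R3=19+3=22
CMP R3, 22  (cmp 22,22)
JLT again: not taken
after SUB R4, 17: R4=(-20)-17=-37
halt.

224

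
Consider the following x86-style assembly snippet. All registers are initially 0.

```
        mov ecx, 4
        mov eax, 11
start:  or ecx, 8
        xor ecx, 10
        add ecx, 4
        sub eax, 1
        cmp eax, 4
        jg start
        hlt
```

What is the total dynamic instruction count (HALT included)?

after mov ecx, 4: ecx=4
after mov eax, 11: eax=11
after or ecx, 8: ecx=4|8=12
after xor ecx, 10: ecx=12^10=6
after add ecx, 4: ecx=6+4=10
after sub eax, 1: eax=11-1=10
cmp eax, 4  (cmp 10,4)
jg start: taken
after or ecx, 8: ecx=10|8=10
after xor ecx, 10: ecx=10^10=0
after add ecx, 4: ecx=0+4=4
after sub eax, 1: eax=10-1=9
cmp eax, 4  (cmp 9,4)
jg start: taken
after or ecx, 8: ecx=4|8=12
after xor ecx, 10: ecx=12^10=6
after add ecx, 4: ecx=6+4=10
after sub eax, 1: eax=9-1=8
cmp eax, 4  (cmp 8,4)
jg start: taken
after or ecx, 8: ecx=10|8=10
after xor ecx, 10: ecx=10^10=0
after add ecx, 4: ecx=0+4=4
after sub eax, 1: eax=8-1=7
cmp eax, 4  (cmp 7,4)
jg start: taken
after or ecx, 8: ecx=4|8=12
after xor ecx, 10: ecx=12^10=6
after add ecx, 4: ecx=6+4=10
after sub eax, 1: eax=7-1=6
cmp eax, 4  (cmp 6,4)
jg start: taken
after or ecx, 8: ecx=10|8=10
after xor ecx, 10: ecx=10^10=0
after add ecx, 4: ecx=0+4=4
after sub eax, 1: eax=6-1=5
cmp eax, 4  (cmp 5,4)
jg start: taken
after or ecx, 8: ecx=4|8=12
after xor ecx, 10: ecx=12^10=6
after add ecx, 4: ecx=6+4=10
after sub eax, 1: eax=5-1=4
cmp eax, 4  (cmp 4,4)
jg start: not taken
halt.
Total executed instructions: 45.

45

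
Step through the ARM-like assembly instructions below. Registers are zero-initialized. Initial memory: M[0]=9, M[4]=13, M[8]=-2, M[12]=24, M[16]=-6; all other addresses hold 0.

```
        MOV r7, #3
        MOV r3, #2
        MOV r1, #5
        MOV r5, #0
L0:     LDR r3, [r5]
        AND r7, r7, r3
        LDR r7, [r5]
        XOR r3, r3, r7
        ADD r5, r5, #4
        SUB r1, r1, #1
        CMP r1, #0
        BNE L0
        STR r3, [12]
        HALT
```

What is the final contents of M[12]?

MOV r7, #3 → r7=3
MOV r3, #2 → r3=2
MOV r1, #5 → r1=5
MOV r5, #0 → r5=0
LDR r3, [r5] → r3=M[0]=9
AND r7, r7, r3 → r7=3&9=1
LDR r7, [r5] → r7=M[0]=9
XOR r3, r3, r7 → r3=9^9=0
ADD r5, r5, #4 → r5=0+4=4
SUB r1, r1, #1 → r1=5-1=4
CMP r1, #0  (cmp 4,0)
BNE L0: taken
LDR r3, [r5] → r3=M[4]=13
AND r7, r7, r3 → r7=9&13=9
LDR r7, [r5] → r7=M[4]=13
XOR r3, r3, r7 → r3=13^13=0
ADD r5, r5, #4 → r5=4+4=8
SUB r1, r1, #1 → r1=4-1=3
CMP r1, #0  (cmp 3,0)
BNE L0: taken
LDR r3, [r5] → r3=M[8]=-2
AND r7, r7, r3 → r7=13&(-2)=12
LDR r7, [r5] → r7=M[8]=-2
XOR r3, r3, r7 → r3=(-2)^(-2)=0
ADD r5, r5, #4 → r5=8+4=12
SUB r1, r1, #1 → r1=3-1=2
CMP r1, #0  (cmp 2,0)
BNE L0: taken
LDR r3, [r5] → r3=M[12]=24
AND r7, r7, r3 → r7=(-2)&24=24
LDR r7, [r5] → r7=M[12]=24
XOR r3, r3, r7 → r3=24^24=0
ADD r5, r5, #4 → r5=12+4=16
SUB r1, r1, #1 → r1=2-1=1
CMP r1, #0  (cmp 1,0)
BNE L0: taken
LDR r3, [r5] → r3=M[16]=-6
AND r7, r7, r3 → r7=24&(-6)=24
LDR r7, [r5] → r7=M[16]=-6
XOR r3, r3, r7 → r3=(-6)^(-6)=0
ADD r5, r5, #4 → r5=16+4=20
SUB r1, r1, #1 → r1=1-1=0
CMP r1, #0  (cmp 0,0)
BNE L0: not taken
STR r3, [12] → M[12]=0
halt.

0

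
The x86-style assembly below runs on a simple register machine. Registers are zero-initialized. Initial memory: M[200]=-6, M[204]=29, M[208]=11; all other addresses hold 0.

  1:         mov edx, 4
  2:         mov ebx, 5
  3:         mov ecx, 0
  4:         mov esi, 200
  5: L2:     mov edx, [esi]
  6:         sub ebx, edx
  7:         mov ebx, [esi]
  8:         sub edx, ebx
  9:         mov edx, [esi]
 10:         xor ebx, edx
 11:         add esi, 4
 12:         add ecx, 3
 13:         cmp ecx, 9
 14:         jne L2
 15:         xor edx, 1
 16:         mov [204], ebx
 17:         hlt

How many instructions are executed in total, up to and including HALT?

37

after mov edx, 4: edx=4
after mov ebx, 5: ebx=5
after mov ecx, 0: ecx=0
after mov esi, 200: esi=200
after mov edx, [esi]: edx=M[200]=-6
after sub ebx, edx: ebx=5-(-6)=11
after mov ebx, [esi]: ebx=M[200]=-6
after sub edx, ebx: edx=(-6)-(-6)=0
after mov edx, [esi]: edx=M[200]=-6
after xor ebx, edx: ebx=(-6)^(-6)=0
after add esi, 4: esi=200+4=204
after add ecx, 3: ecx=0+3=3
cmp ecx, 9  (cmp 3,9)
jne L2: taken
after mov edx, [esi]: edx=M[204]=29
after sub ebx, edx: ebx=0-29=-29
after mov ebx, [esi]: ebx=M[204]=29
after sub edx, ebx: edx=29-29=0
after mov edx, [esi]: edx=M[204]=29
after xor ebx, edx: ebx=29^29=0
after add esi, 4: esi=204+4=208
after add ecx, 3: ecx=3+3=6
cmp ecx, 9  (cmp 6,9)
jne L2: taken
after mov edx, [esi]: edx=M[208]=11
after sub ebx, edx: ebx=0-11=-11
after mov ebx, [esi]: ebx=M[208]=11
after sub edx, ebx: edx=11-11=0
after mov edx, [esi]: edx=M[208]=11
after xor ebx, edx: ebx=11^11=0
after add esi, 4: esi=208+4=212
after add ecx, 3: ecx=6+3=9
cmp ecx, 9  (cmp 9,9)
jne L2: not taken
after xor edx, 1: edx=11^1=10
mov [204], ebx → M[204]=0
halt.
Total executed instructions: 37.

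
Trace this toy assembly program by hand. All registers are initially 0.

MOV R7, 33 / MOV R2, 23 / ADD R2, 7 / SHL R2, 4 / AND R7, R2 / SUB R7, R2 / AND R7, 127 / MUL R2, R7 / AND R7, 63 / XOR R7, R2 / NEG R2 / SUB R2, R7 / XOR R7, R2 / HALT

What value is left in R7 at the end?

-38912

MOV R7, 33 → R7=33
MOV R2, 23 → R2=23
ADD R2, 7 → R2=23+7=30
SHL R2, 4 → R2=30<<4=480
AND R7, R2 → R7=33&480=32
SUB R7, R2 → R7=32-480=-448
AND R7, 127 → R7=(-448)&127=64
MUL R2, R7 → R2=480*64=30720
AND R7, 63 → R7=64&63=0
XOR R7, R2 → R7=0^30720=30720
NEG R2 → R2=-(30720)=-30720
SUB R2, R7 → R2=(-30720)-30720=-61440
XOR R7, R2 → R7=30720^(-61440)=-38912
halt.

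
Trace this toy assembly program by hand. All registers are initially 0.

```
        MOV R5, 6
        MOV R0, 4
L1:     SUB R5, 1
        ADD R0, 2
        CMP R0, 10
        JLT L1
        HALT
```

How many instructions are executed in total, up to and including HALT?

after MOV R5, 6: R5=6
after MOV R0, 4: R0=4
after SUB R5, 1: R5=6-1=5
after ADD R0, 2: R0=4+2=6
CMP R0, 10  (cmp 6,10)
JLT L1: taken
after SUB R5, 1: R5=5-1=4
after ADD R0, 2: R0=6+2=8
CMP R0, 10  (cmp 8,10)
JLT L1: taken
after SUB R5, 1: R5=4-1=3
after ADD R0, 2: R0=8+2=10
CMP R0, 10  (cmp 10,10)
JLT L1: not taken
halt.
Total executed instructions: 15.

15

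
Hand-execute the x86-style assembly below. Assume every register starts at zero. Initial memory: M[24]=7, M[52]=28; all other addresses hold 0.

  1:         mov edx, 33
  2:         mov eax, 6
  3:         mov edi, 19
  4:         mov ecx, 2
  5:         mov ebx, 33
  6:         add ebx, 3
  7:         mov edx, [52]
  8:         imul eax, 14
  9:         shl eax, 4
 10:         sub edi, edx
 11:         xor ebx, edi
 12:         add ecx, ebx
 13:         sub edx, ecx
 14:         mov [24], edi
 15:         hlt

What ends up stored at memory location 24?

mov edx, 33 → edx=33
mov eax, 6 → eax=6
mov edi, 19 → edi=19
mov ecx, 2 → ecx=2
mov ebx, 33 → ebx=33
add ebx, 3 → ebx=33+3=36
mov edx, [52] → edx=M[52]=28
imul eax, 14 → eax=6*14=84
shl eax, 4 → eax=84<<4=1344
sub edi, edx → edi=19-28=-9
xor ebx, edi → ebx=36^(-9)=-45
add ecx, ebx → ecx=2+(-45)=-43
sub edx, ecx → edx=28-(-43)=71
mov [24], edi → M[24]=-9
halt.

-9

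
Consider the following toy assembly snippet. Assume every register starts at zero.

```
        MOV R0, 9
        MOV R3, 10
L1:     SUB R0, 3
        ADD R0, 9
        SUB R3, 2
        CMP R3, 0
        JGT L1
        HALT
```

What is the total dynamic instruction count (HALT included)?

28

R0=9
R3=10
R0=9-3=6
R0=6+9=15
R3=10-2=8
CMP R3, 0  (cmp 8,0)
JGT L1: taken
R0=15-3=12
R0=12+9=21
R3=8-2=6
CMP R3, 0  (cmp 6,0)
JGT L1: taken
R0=21-3=18
R0=18+9=27
R3=6-2=4
CMP R3, 0  (cmp 4,0)
JGT L1: taken
R0=27-3=24
R0=24+9=33
R3=4-2=2
CMP R3, 0  (cmp 2,0)
JGT L1: taken
R0=33-3=30
R0=30+9=39
R3=2-2=0
CMP R3, 0  (cmp 0,0)
JGT L1: not taken
halt.
Total executed instructions: 28.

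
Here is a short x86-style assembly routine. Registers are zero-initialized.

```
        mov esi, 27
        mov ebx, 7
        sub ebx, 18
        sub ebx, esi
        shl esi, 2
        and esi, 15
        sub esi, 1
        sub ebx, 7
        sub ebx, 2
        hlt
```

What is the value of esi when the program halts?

11

after mov esi, 27: esi=27
after mov ebx, 7: ebx=7
after sub ebx, 18: ebx=7-18=-11
after sub ebx, esi: ebx=(-11)-27=-38
after shl esi, 2: esi=27<<2=108
after and esi, 15: esi=108&15=12
after sub esi, 1: esi=12-1=11
after sub ebx, 7: ebx=(-38)-7=-45
after sub ebx, 2: ebx=(-45)-2=-47
halt.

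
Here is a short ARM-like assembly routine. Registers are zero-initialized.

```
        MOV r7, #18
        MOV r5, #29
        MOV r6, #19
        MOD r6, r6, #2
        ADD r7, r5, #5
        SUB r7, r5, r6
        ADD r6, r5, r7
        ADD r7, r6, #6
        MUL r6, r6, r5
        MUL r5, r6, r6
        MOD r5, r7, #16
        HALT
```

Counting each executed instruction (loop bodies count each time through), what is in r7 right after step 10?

after MOV r7, #18: r7=18
after MOV r5, #29: r5=29
after MOV r6, #19: r6=19
after MOD r6, r6, #2: r6=19%2=1
after ADD r7, r5, #5: r7=29+5=34
after SUB r7, r5, r6: r7=29-1=28
after ADD r6, r5, r7: r6=29+28=57
after ADD r7, r6, #6: r7=57+6=63
after MUL r6, r6, r5: r6=57*29=1653
after MUL r5, r6, r6: r5=1653*1653=2732409
After step 10: r7 = 63.

63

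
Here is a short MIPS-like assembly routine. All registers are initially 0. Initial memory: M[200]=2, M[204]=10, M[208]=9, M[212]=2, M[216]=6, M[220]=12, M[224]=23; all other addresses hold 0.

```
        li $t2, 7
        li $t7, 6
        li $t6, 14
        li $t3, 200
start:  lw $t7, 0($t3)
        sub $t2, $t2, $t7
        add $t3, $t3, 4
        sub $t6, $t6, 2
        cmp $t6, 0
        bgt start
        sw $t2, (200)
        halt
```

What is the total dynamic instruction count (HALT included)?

48

li $t2, 7 → $t2=7
li $t7, 6 → $t7=6
li $t6, 14 → $t6=14
li $t3, 200 → $t3=200
lw $t7, 0($t3) → $t7=M[200]=2
sub $t2, $t2, $t7 → $t2=7-2=5
add $t3, $t3, 4 → $t3=200+4=204
sub $t6, $t6, 2 → $t6=14-2=12
cmp $t6, 0  (cmp 12,0)
bgt start: taken
lw $t7, 0($t3) → $t7=M[204]=10
sub $t2, $t2, $t7 → $t2=5-10=-5
add $t3, $t3, 4 → $t3=204+4=208
sub $t6, $t6, 2 → $t6=12-2=10
cmp $t6, 0  (cmp 10,0)
bgt start: taken
lw $t7, 0($t3) → $t7=M[208]=9
sub $t2, $t2, $t7 → $t2=(-5)-9=-14
add $t3, $t3, 4 → $t3=208+4=212
sub $t6, $t6, 2 → $t6=10-2=8
cmp $t6, 0  (cmp 8,0)
bgt start: taken
lw $t7, 0($t3) → $t7=M[212]=2
sub $t2, $t2, $t7 → $t2=(-14)-2=-16
add $t3, $t3, 4 → $t3=212+4=216
sub $t6, $t6, 2 → $t6=8-2=6
cmp $t6, 0  (cmp 6,0)
bgt start: taken
lw $t7, 0($t3) → $t7=M[216]=6
sub $t2, $t2, $t7 → $t2=(-16)-6=-22
add $t3, $t3, 4 → $t3=216+4=220
sub $t6, $t6, 2 → $t6=6-2=4
cmp $t6, 0  (cmp 4,0)
bgt start: taken
lw $t7, 0($t3) → $t7=M[220]=12
sub $t2, $t2, $t7 → $t2=(-22)-12=-34
add $t3, $t3, 4 → $t3=220+4=224
sub $t6, $t6, 2 → $t6=4-2=2
cmp $t6, 0  (cmp 2,0)
bgt start: taken
lw $t7, 0($t3) → $t7=M[224]=23
sub $t2, $t2, $t7 → $t2=(-34)-23=-57
add $t3, $t3, 4 → $t3=224+4=228
sub $t6, $t6, 2 → $t6=2-2=0
cmp $t6, 0  (cmp 0,0)
bgt start: not taken
sw $t2, (200) → M[200]=-57
halt.
Total executed instructions: 48.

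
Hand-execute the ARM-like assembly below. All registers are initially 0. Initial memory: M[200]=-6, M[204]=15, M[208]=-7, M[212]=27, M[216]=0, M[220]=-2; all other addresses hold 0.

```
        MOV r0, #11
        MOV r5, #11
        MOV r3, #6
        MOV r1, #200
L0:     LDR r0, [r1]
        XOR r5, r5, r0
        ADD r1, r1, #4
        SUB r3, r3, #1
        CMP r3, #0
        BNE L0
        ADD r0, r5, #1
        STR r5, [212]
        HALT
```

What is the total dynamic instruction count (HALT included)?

43

MOV r0, #11 → r0=11
MOV r5, #11 → r5=11
MOV r3, #6 → r3=6
MOV r1, #200 → r1=200
LDR r0, [r1] → r0=M[200]=-6
XOR r5, r5, r0 → r5=11^(-6)=-15
ADD r1, r1, #4 → r1=200+4=204
SUB r3, r3, #1 → r3=6-1=5
CMP r3, #0  (cmp 5,0)
BNE L0: taken
LDR r0, [r1] → r0=M[204]=15
XOR r5, r5, r0 → r5=(-15)^15=-2
ADD r1, r1, #4 → r1=204+4=208
SUB r3, r3, #1 → r3=5-1=4
CMP r3, #0  (cmp 4,0)
BNE L0: taken
LDR r0, [r1] → r0=M[208]=-7
XOR r5, r5, r0 → r5=(-2)^(-7)=7
ADD r1, r1, #4 → r1=208+4=212
SUB r3, r3, #1 → r3=4-1=3
CMP r3, #0  (cmp 3,0)
BNE L0: taken
LDR r0, [r1] → r0=M[212]=27
XOR r5, r5, r0 → r5=7^27=28
ADD r1, r1, #4 → r1=212+4=216
SUB r3, r3, #1 → r3=3-1=2
CMP r3, #0  (cmp 2,0)
BNE L0: taken
LDR r0, [r1] → r0=M[216]=0
XOR r5, r5, r0 → r5=28^0=28
ADD r1, r1, #4 → r1=216+4=220
SUB r3, r3, #1 → r3=2-1=1
CMP r3, #0  (cmp 1,0)
BNE L0: taken
LDR r0, [r1] → r0=M[220]=-2
XOR r5, r5, r0 → r5=28^(-2)=-30
ADD r1, r1, #4 → r1=220+4=224
SUB r3, r3, #1 → r3=1-1=0
CMP r3, #0  (cmp 0,0)
BNE L0: not taken
ADD r0, r5, #1 → r0=(-30)+1=-29
STR r5, [212] → M[212]=-30
halt.
Total executed instructions: 43.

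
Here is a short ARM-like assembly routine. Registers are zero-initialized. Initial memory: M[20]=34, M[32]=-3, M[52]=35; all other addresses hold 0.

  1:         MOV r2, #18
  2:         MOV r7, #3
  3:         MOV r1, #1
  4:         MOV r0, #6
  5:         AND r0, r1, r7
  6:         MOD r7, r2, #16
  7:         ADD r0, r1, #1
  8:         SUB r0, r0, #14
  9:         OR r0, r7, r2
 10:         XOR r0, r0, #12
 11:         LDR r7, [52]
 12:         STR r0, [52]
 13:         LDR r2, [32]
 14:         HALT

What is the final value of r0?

30

r2=18
r7=3
r1=1
r0=6
r0=1&3=1
r7=18%16=2
r0=1+1=2
r0=2-14=-12
r0=2|18=18
r0=18^12=30
r7=M[52]=35
STR r0, [52] → M[52]=30
r2=M[32]=-3
halt.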